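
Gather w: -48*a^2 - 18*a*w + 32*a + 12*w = -48*a^2 + 32*a + w*(12 - 18*a)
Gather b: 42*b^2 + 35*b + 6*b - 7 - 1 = 42*b^2 + 41*b - 8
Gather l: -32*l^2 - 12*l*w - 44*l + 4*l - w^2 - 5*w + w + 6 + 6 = -32*l^2 + l*(-12*w - 40) - w^2 - 4*w + 12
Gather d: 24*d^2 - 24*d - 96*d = 24*d^2 - 120*d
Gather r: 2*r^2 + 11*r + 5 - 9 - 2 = 2*r^2 + 11*r - 6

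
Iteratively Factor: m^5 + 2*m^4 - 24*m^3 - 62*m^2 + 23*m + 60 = (m - 5)*(m^4 + 7*m^3 + 11*m^2 - 7*m - 12) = (m - 5)*(m + 4)*(m^3 + 3*m^2 - m - 3) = (m - 5)*(m + 3)*(m + 4)*(m^2 - 1) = (m - 5)*(m - 1)*(m + 3)*(m + 4)*(m + 1)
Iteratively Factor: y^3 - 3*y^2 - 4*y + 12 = (y - 3)*(y^2 - 4) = (y - 3)*(y + 2)*(y - 2)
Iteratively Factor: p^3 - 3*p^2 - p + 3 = (p - 1)*(p^2 - 2*p - 3) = (p - 3)*(p - 1)*(p + 1)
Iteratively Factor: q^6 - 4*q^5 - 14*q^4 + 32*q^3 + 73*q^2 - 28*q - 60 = (q - 1)*(q^5 - 3*q^4 - 17*q^3 + 15*q^2 + 88*q + 60) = (q - 1)*(q + 2)*(q^4 - 5*q^3 - 7*q^2 + 29*q + 30) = (q - 3)*(q - 1)*(q + 2)*(q^3 - 2*q^2 - 13*q - 10) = (q - 5)*(q - 3)*(q - 1)*(q + 2)*(q^2 + 3*q + 2) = (q - 5)*(q - 3)*(q - 1)*(q + 2)^2*(q + 1)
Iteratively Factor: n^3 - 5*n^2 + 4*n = (n)*(n^2 - 5*n + 4) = n*(n - 1)*(n - 4)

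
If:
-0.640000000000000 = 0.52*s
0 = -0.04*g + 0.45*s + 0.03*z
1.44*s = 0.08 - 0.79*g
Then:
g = 2.34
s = -1.23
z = 21.59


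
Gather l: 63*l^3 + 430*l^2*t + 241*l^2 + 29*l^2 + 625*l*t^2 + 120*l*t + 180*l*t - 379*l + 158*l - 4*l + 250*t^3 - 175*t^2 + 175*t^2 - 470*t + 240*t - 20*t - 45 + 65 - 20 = 63*l^3 + l^2*(430*t + 270) + l*(625*t^2 + 300*t - 225) + 250*t^3 - 250*t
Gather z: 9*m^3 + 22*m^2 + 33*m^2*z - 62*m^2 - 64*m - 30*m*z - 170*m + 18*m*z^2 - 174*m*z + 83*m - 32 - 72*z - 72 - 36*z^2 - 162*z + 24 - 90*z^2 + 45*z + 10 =9*m^3 - 40*m^2 - 151*m + z^2*(18*m - 126) + z*(33*m^2 - 204*m - 189) - 70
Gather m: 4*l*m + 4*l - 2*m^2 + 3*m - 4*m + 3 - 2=4*l - 2*m^2 + m*(4*l - 1) + 1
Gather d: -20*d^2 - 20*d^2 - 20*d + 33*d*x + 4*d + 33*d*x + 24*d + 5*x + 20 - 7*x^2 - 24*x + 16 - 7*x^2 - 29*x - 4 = -40*d^2 + d*(66*x + 8) - 14*x^2 - 48*x + 32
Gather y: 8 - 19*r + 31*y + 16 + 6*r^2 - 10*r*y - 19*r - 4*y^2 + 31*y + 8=6*r^2 - 38*r - 4*y^2 + y*(62 - 10*r) + 32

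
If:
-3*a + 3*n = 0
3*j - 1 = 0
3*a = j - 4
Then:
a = -11/9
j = 1/3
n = -11/9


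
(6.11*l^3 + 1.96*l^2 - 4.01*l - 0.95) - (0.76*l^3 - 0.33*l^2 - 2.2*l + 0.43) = 5.35*l^3 + 2.29*l^2 - 1.81*l - 1.38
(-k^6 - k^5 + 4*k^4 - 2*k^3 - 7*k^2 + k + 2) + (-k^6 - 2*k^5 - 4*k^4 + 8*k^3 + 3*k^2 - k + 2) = -2*k^6 - 3*k^5 + 6*k^3 - 4*k^2 + 4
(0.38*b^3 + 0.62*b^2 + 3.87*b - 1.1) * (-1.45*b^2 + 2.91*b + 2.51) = -0.551*b^5 + 0.2068*b^4 - 2.8535*b^3 + 14.4129*b^2 + 6.5127*b - 2.761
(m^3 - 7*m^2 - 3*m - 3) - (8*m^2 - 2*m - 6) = m^3 - 15*m^2 - m + 3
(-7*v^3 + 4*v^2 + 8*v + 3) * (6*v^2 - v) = -42*v^5 + 31*v^4 + 44*v^3 + 10*v^2 - 3*v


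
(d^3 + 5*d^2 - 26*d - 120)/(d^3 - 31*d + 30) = (d + 4)/(d - 1)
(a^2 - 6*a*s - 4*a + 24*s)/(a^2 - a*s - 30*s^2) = (a - 4)/(a + 5*s)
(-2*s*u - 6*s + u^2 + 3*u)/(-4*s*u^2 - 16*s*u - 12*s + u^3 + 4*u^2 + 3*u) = (2*s - u)/(4*s*u + 4*s - u^2 - u)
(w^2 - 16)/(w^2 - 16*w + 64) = (w^2 - 16)/(w^2 - 16*w + 64)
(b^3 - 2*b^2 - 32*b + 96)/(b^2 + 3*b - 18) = (b^2 - 8*b + 16)/(b - 3)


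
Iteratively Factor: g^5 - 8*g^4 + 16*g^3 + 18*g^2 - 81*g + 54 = (g - 1)*(g^4 - 7*g^3 + 9*g^2 + 27*g - 54) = (g - 3)*(g - 1)*(g^3 - 4*g^2 - 3*g + 18) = (g - 3)^2*(g - 1)*(g^2 - g - 6) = (g - 3)^3*(g - 1)*(g + 2)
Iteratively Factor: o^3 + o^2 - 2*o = (o)*(o^2 + o - 2) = o*(o + 2)*(o - 1)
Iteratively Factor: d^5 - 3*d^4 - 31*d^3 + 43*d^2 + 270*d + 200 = (d + 1)*(d^4 - 4*d^3 - 27*d^2 + 70*d + 200) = (d - 5)*(d + 1)*(d^3 + d^2 - 22*d - 40) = (d - 5)*(d + 1)*(d + 4)*(d^2 - 3*d - 10) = (d - 5)^2*(d + 1)*(d + 4)*(d + 2)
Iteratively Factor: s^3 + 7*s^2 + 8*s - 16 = (s + 4)*(s^2 + 3*s - 4) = (s + 4)^2*(s - 1)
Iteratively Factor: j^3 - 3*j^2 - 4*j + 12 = (j - 3)*(j^2 - 4) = (j - 3)*(j - 2)*(j + 2)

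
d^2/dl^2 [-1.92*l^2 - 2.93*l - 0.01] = -3.84000000000000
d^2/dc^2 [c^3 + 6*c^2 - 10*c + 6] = 6*c + 12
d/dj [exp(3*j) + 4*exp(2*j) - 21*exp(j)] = (3*exp(2*j) + 8*exp(j) - 21)*exp(j)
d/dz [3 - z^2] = -2*z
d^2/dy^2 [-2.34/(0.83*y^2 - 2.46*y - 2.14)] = (-3.224052*y^2 + 9.555624*y + 2.34*(1.66*y - 2.46)*(3.32*y - 4.92) + 8.312616)/(-0.83*y^2 + 2.46*y + 2.14)^3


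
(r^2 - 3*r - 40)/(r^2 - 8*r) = (r + 5)/r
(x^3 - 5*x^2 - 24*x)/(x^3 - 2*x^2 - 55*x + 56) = x*(x + 3)/(x^2 + 6*x - 7)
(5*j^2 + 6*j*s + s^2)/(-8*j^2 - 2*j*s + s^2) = (5*j^2 + 6*j*s + s^2)/(-8*j^2 - 2*j*s + s^2)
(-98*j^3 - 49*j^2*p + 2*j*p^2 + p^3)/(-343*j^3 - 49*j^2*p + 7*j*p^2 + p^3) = (2*j + p)/(7*j + p)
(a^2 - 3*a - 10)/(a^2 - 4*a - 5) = (a + 2)/(a + 1)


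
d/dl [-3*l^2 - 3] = -6*l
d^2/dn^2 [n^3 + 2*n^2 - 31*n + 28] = 6*n + 4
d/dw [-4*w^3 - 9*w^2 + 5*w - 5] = -12*w^2 - 18*w + 5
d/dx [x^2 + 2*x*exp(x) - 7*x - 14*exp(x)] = 2*x*exp(x) + 2*x - 12*exp(x) - 7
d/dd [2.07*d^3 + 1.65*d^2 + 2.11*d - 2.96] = 6.21*d^2 + 3.3*d + 2.11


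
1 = 1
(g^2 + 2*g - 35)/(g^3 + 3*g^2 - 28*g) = (g - 5)/(g*(g - 4))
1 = 1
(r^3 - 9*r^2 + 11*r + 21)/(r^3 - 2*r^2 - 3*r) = (r - 7)/r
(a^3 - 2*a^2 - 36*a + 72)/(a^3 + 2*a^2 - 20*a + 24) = (a - 6)/(a - 2)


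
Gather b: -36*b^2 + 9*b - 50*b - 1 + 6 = -36*b^2 - 41*b + 5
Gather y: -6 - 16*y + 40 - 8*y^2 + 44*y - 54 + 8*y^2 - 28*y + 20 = 0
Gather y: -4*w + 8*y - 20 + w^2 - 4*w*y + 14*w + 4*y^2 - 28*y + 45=w^2 + 10*w + 4*y^2 + y*(-4*w - 20) + 25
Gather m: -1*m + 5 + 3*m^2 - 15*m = 3*m^2 - 16*m + 5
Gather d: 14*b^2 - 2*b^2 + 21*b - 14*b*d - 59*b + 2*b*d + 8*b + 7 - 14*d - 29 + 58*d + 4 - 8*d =12*b^2 - 30*b + d*(36 - 12*b) - 18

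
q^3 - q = q*(q - 1)*(q + 1)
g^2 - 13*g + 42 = (g - 7)*(g - 6)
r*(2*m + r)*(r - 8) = 2*m*r^2 - 16*m*r + r^3 - 8*r^2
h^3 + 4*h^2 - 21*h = h*(h - 3)*(h + 7)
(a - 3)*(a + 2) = a^2 - a - 6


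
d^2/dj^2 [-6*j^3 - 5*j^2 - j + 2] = -36*j - 10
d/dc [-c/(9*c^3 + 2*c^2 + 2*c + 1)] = (18*c^3 + 2*c^2 - 1)/(81*c^6 + 36*c^5 + 40*c^4 + 26*c^3 + 8*c^2 + 4*c + 1)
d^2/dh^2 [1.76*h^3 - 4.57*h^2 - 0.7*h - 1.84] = 10.56*h - 9.14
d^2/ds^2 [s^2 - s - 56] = 2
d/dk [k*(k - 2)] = 2*k - 2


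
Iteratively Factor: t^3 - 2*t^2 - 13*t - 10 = (t - 5)*(t^2 + 3*t + 2) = (t - 5)*(t + 2)*(t + 1)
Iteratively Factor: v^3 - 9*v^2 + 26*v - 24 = (v - 4)*(v^2 - 5*v + 6) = (v - 4)*(v - 2)*(v - 3)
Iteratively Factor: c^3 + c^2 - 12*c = (c + 4)*(c^2 - 3*c) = c*(c + 4)*(c - 3)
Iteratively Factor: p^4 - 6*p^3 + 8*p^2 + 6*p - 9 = (p - 1)*(p^3 - 5*p^2 + 3*p + 9) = (p - 3)*(p - 1)*(p^2 - 2*p - 3) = (p - 3)*(p - 1)*(p + 1)*(p - 3)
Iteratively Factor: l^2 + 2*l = (l)*(l + 2)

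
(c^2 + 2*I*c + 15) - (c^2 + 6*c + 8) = -6*c + 2*I*c + 7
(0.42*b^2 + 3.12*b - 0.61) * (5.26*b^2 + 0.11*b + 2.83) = 2.2092*b^4 + 16.4574*b^3 - 1.6768*b^2 + 8.7625*b - 1.7263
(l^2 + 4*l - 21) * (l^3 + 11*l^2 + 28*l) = l^5 + 15*l^4 + 51*l^3 - 119*l^2 - 588*l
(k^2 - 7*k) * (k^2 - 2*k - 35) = k^4 - 9*k^3 - 21*k^2 + 245*k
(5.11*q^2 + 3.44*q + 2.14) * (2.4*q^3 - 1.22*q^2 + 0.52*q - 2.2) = 12.264*q^5 + 2.0218*q^4 + 3.5964*q^3 - 12.064*q^2 - 6.4552*q - 4.708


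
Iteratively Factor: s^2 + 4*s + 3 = (s + 3)*(s + 1)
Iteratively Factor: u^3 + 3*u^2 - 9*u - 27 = (u - 3)*(u^2 + 6*u + 9) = (u - 3)*(u + 3)*(u + 3)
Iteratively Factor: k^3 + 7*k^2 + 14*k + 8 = (k + 4)*(k^2 + 3*k + 2) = (k + 1)*(k + 4)*(k + 2)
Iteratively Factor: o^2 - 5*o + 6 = (o - 2)*(o - 3)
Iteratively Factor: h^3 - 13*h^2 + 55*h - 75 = (h - 5)*(h^2 - 8*h + 15) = (h - 5)^2*(h - 3)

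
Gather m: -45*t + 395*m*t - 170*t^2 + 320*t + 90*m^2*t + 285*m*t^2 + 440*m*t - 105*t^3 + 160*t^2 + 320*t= 90*m^2*t + m*(285*t^2 + 835*t) - 105*t^3 - 10*t^2 + 595*t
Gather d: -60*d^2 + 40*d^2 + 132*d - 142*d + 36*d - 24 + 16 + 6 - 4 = -20*d^2 + 26*d - 6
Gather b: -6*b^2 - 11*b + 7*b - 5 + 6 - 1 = -6*b^2 - 4*b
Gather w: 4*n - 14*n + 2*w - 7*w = -10*n - 5*w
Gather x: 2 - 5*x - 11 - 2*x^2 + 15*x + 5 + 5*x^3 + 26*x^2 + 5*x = 5*x^3 + 24*x^2 + 15*x - 4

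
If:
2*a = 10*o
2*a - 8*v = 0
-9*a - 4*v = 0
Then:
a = 0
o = 0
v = 0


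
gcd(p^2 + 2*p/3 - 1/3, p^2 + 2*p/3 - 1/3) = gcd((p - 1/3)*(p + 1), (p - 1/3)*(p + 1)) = p^2 + 2*p/3 - 1/3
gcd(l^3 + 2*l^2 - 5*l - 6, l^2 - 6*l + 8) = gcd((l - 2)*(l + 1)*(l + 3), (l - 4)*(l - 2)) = l - 2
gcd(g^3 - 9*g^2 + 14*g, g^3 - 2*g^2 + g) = g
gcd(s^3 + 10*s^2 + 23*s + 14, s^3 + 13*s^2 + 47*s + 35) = s^2 + 8*s + 7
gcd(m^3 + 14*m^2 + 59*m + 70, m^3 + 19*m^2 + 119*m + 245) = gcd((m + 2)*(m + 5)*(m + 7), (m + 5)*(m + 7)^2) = m^2 + 12*m + 35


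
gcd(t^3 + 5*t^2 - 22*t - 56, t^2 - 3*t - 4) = t - 4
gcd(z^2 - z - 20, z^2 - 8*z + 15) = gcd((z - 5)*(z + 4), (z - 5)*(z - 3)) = z - 5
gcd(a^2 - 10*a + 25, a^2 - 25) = a - 5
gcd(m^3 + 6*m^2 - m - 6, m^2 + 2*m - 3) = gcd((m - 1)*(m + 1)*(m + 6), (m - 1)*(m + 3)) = m - 1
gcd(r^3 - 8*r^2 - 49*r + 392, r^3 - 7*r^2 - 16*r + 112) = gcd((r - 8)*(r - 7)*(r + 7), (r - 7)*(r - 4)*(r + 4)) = r - 7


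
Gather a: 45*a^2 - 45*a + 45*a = 45*a^2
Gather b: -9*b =-9*b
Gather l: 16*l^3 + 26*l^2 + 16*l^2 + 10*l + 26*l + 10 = 16*l^3 + 42*l^2 + 36*l + 10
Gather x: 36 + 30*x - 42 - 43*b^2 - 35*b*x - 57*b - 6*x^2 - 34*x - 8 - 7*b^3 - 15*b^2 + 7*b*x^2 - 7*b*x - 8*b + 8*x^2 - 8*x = -7*b^3 - 58*b^2 - 65*b + x^2*(7*b + 2) + x*(-42*b - 12) - 14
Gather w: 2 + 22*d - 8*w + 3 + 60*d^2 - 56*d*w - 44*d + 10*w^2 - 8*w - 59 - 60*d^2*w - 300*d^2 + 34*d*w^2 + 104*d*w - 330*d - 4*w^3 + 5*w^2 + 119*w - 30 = -240*d^2 - 352*d - 4*w^3 + w^2*(34*d + 15) + w*(-60*d^2 + 48*d + 103) - 84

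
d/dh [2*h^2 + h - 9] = 4*h + 1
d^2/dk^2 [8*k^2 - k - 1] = 16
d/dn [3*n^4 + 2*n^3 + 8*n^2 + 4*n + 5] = 12*n^3 + 6*n^2 + 16*n + 4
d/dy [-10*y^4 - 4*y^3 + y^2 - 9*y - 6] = -40*y^3 - 12*y^2 + 2*y - 9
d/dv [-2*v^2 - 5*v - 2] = -4*v - 5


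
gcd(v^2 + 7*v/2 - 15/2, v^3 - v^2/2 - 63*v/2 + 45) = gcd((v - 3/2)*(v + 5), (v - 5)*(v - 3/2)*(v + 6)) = v - 3/2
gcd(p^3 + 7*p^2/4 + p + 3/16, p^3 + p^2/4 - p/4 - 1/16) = p + 1/2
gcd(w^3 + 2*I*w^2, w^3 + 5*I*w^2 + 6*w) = w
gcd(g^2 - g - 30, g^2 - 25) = g + 5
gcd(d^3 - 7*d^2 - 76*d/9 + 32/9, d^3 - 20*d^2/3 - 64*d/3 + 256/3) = d - 8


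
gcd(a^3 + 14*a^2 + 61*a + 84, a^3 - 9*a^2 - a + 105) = a + 3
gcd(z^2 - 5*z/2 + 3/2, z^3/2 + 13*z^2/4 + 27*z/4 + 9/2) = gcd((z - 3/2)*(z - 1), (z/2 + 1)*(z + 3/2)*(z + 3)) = 1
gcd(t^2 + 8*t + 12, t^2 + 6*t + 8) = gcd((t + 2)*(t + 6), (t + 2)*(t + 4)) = t + 2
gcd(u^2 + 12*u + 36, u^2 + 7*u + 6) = u + 6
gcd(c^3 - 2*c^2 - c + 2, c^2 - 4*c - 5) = c + 1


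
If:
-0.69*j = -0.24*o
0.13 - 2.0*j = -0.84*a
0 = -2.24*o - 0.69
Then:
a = -0.41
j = -0.11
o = -0.31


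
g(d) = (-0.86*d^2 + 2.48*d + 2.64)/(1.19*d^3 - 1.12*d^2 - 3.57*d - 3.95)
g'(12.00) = 0.00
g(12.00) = -0.05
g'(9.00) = 0.00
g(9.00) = -0.06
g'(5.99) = -0.00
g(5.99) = -0.07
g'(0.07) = 0.03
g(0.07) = -0.67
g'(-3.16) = 0.12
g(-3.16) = 0.33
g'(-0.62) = -1.34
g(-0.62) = -0.31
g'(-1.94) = 0.19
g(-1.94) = 0.54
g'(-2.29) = 0.20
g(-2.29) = 0.47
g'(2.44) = -9.62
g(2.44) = -1.75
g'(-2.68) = 0.17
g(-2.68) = 0.40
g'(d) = (2.48 - 1.72*d)/(1.19*d^3 - 1.12*d^2 - 3.57*d - 3.95) + (-3.57*d^2 + 2.24*d + 3.57)*(-0.86*d^2 + 2.48*d + 2.64)/(1.19*d^3 - 1.12*d^2 - 3.57*d - 3.95)^2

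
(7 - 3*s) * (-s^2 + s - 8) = 3*s^3 - 10*s^2 + 31*s - 56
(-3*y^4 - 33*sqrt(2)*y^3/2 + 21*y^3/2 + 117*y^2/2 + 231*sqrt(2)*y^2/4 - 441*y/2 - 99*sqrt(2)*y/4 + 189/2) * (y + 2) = -3*y^5 - 33*sqrt(2)*y^4/2 + 9*y^4/2 + 99*sqrt(2)*y^3/4 + 159*y^3/2 - 207*y^2/2 + 363*sqrt(2)*y^2/4 - 693*y/2 - 99*sqrt(2)*y/2 + 189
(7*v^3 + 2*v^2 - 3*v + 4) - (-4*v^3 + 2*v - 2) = 11*v^3 + 2*v^2 - 5*v + 6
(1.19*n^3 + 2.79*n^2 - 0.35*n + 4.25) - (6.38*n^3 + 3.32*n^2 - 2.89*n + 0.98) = -5.19*n^3 - 0.53*n^2 + 2.54*n + 3.27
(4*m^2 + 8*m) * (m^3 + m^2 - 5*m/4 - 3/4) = 4*m^5 + 12*m^4 + 3*m^3 - 13*m^2 - 6*m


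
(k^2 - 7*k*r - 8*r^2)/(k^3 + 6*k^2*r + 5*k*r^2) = (k - 8*r)/(k*(k + 5*r))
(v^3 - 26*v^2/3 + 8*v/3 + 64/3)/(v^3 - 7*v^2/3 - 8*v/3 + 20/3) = (3*v^2 - 20*v - 32)/(3*v^2 - v - 10)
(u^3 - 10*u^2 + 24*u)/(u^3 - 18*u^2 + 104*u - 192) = u/(u - 8)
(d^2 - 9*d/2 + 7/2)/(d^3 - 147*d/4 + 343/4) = 2*(d - 1)/(2*d^2 + 7*d - 49)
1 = 1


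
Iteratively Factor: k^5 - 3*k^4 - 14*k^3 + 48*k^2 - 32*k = (k - 2)*(k^4 - k^3 - 16*k^2 + 16*k) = (k - 2)*(k + 4)*(k^3 - 5*k^2 + 4*k) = (k - 4)*(k - 2)*(k + 4)*(k^2 - k) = k*(k - 4)*(k - 2)*(k + 4)*(k - 1)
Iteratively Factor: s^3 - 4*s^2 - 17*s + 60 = (s - 3)*(s^2 - s - 20) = (s - 3)*(s + 4)*(s - 5)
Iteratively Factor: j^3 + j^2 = (j)*(j^2 + j) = j*(j + 1)*(j)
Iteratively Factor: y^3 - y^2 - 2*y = (y)*(y^2 - y - 2) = y*(y + 1)*(y - 2)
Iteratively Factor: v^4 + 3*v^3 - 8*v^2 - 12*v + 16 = (v - 2)*(v^3 + 5*v^2 + 2*v - 8) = (v - 2)*(v - 1)*(v^2 + 6*v + 8) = (v - 2)*(v - 1)*(v + 2)*(v + 4)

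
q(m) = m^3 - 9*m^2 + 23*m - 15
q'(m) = 3*m^2 - 18*m + 23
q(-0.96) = -46.26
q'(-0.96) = 43.04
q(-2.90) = -181.78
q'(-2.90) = 100.43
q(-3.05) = -197.25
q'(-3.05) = 105.81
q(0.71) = -2.85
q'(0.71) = 11.73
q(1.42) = 2.38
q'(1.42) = 3.49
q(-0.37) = -24.79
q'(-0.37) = 30.07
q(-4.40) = -375.62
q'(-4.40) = 160.28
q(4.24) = -3.05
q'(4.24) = 0.61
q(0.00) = -15.00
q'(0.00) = 23.00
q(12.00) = 693.00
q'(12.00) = 239.00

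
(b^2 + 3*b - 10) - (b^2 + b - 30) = 2*b + 20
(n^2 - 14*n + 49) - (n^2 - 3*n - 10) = 59 - 11*n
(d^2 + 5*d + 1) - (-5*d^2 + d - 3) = 6*d^2 + 4*d + 4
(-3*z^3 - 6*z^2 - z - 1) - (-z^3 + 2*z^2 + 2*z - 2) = -2*z^3 - 8*z^2 - 3*z + 1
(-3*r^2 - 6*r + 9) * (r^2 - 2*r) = -3*r^4 + 21*r^2 - 18*r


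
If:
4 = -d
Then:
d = -4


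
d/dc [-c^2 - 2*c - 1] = -2*c - 2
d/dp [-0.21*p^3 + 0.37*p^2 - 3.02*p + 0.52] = -0.63*p^2 + 0.74*p - 3.02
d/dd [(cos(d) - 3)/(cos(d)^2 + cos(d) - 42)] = (cos(d)^2 - 6*cos(d) + 39)*sin(d)/(cos(d)^2 + cos(d) - 42)^2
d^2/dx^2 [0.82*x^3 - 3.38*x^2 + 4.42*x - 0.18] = 4.92*x - 6.76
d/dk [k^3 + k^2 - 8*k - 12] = 3*k^2 + 2*k - 8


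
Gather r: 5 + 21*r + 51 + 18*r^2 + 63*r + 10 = 18*r^2 + 84*r + 66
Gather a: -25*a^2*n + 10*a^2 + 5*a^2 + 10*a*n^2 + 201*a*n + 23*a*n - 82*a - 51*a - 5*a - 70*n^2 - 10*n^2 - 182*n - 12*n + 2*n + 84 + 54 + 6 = a^2*(15 - 25*n) + a*(10*n^2 + 224*n - 138) - 80*n^2 - 192*n + 144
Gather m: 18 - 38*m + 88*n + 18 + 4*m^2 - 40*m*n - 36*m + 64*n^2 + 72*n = 4*m^2 + m*(-40*n - 74) + 64*n^2 + 160*n + 36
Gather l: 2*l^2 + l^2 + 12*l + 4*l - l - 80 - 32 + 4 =3*l^2 + 15*l - 108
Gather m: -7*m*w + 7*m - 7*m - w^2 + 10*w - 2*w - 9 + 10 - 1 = -7*m*w - w^2 + 8*w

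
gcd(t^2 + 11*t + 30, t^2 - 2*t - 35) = t + 5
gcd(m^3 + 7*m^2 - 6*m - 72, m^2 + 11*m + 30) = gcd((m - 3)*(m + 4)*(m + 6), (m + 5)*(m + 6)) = m + 6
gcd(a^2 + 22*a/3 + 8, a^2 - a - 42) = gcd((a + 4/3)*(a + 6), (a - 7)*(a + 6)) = a + 6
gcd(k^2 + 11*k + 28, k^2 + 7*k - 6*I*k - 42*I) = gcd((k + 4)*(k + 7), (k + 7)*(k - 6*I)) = k + 7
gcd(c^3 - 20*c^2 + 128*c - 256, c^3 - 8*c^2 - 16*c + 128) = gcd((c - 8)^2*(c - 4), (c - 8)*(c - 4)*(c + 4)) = c^2 - 12*c + 32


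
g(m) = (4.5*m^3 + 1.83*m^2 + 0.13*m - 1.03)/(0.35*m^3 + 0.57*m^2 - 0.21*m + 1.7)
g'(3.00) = 1.37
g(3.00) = 8.78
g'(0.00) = 0.00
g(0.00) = -0.61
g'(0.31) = 1.56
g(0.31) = -0.40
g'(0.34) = 1.78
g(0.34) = -0.35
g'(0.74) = 4.55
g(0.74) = 0.95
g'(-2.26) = 161.61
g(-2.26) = -42.00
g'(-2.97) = 117.31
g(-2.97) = 56.76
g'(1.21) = 5.24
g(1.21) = 3.37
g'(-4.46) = 4.71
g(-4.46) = 21.34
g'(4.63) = 0.54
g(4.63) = 10.18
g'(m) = (-1.05*m^2 - 1.14*m + 0.21)*(4.5*m^3 + 1.83*m^2 + 0.13*m - 1.03)/(0.35*m^3 + 0.57*m^2 - 0.21*m + 1.7)^2 + (13.5*m^2 + 3.66*m + 0.13)/(0.35*m^3 + 0.57*m^2 - 0.21*m + 1.7)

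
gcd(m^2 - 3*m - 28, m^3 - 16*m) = m + 4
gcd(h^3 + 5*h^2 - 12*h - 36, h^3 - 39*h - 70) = h + 2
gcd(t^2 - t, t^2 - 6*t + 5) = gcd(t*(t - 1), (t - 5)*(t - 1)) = t - 1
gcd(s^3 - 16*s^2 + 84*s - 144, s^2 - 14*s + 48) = s - 6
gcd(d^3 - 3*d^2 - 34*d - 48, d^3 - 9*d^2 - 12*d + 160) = d - 8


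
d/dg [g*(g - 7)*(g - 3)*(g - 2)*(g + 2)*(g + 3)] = 6*g^5 - 35*g^4 - 52*g^3 + 273*g^2 + 72*g - 252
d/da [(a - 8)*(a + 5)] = 2*a - 3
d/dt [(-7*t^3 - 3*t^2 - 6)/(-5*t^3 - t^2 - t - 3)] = 2*(-4*t^4 + 7*t^3 - 12*t^2 + 3*t - 3)/(25*t^6 + 10*t^5 + 11*t^4 + 32*t^3 + 7*t^2 + 6*t + 9)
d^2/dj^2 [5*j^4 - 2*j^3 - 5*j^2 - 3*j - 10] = 60*j^2 - 12*j - 10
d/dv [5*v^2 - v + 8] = 10*v - 1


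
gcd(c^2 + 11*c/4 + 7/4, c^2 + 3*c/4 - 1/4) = c + 1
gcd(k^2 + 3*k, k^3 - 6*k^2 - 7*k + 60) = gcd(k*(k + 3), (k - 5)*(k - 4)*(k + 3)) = k + 3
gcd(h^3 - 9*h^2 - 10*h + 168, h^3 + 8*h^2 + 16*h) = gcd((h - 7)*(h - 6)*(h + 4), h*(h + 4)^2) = h + 4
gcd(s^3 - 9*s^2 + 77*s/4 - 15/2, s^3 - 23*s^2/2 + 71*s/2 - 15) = s^2 - 13*s/2 + 3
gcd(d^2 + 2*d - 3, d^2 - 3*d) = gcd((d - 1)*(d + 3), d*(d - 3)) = 1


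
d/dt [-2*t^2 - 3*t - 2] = -4*t - 3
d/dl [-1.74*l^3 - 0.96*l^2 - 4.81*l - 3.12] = -5.22*l^2 - 1.92*l - 4.81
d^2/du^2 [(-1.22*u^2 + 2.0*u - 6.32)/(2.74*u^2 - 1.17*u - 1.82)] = (-1.4210854715202e-14*u^4 + 22.208248*u^3 - 321.191568*u^2 + 181.405536*u - 96.935904)/(20.570824*u^6 - 26.351676*u^5 - 29.739138*u^4 + 33.405723*u^3 + 19.753734*u^2 - 11.626524*u - 6.028568)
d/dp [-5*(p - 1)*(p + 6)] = -10*p - 25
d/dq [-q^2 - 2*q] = -2*q - 2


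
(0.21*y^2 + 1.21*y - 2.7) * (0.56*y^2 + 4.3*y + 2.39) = 0.1176*y^4 + 1.5806*y^3 + 4.1929*y^2 - 8.7181*y - 6.453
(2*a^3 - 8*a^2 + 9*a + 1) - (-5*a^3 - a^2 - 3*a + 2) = 7*a^3 - 7*a^2 + 12*a - 1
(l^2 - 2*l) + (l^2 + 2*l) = 2*l^2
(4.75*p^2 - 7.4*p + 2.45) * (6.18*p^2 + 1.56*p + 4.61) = 29.355*p^4 - 38.322*p^3 + 25.4945*p^2 - 30.292*p + 11.2945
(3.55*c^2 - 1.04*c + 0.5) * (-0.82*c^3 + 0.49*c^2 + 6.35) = -2.911*c^5 + 2.5923*c^4 - 0.9196*c^3 + 22.7875*c^2 - 6.604*c + 3.175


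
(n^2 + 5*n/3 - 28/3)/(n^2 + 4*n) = (n - 7/3)/n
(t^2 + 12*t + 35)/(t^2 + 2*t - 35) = (t + 5)/(t - 5)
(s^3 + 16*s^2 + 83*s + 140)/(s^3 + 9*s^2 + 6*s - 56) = (s + 5)/(s - 2)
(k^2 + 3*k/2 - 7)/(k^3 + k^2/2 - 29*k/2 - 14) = (k - 2)/(k^2 - 3*k - 4)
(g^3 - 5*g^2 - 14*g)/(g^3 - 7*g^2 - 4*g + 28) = g/(g - 2)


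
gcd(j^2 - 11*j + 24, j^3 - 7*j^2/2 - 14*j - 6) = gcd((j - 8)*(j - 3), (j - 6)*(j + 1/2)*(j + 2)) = 1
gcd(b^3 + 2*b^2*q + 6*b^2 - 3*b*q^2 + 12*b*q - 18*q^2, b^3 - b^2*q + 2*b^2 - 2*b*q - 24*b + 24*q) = -b^2 + b*q - 6*b + 6*q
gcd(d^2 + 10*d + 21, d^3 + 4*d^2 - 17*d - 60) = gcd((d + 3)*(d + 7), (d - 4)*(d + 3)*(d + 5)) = d + 3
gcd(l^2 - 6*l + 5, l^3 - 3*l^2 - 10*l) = l - 5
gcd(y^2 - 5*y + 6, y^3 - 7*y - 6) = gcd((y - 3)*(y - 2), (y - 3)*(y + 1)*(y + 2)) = y - 3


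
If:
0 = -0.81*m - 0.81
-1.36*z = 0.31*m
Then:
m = -1.00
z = 0.23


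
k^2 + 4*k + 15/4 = (k + 3/2)*(k + 5/2)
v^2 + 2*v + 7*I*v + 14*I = (v + 2)*(v + 7*I)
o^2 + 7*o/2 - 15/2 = (o - 3/2)*(o + 5)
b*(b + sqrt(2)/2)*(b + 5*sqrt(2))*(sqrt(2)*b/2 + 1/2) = sqrt(2)*b^4/2 + 6*b^3 + 21*sqrt(2)*b^2/4 + 5*b/2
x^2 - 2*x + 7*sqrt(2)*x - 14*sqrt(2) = (x - 2)*(x + 7*sqrt(2))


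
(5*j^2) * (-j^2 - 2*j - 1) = -5*j^4 - 10*j^3 - 5*j^2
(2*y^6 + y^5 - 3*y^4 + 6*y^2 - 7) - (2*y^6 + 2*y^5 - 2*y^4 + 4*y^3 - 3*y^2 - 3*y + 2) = -y^5 - y^4 - 4*y^3 + 9*y^2 + 3*y - 9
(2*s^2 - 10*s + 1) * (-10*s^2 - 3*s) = -20*s^4 + 94*s^3 + 20*s^2 - 3*s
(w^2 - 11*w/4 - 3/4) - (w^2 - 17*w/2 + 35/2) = 23*w/4 - 73/4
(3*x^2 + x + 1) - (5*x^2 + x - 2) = 3 - 2*x^2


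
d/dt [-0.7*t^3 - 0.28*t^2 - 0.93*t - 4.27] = -2.1*t^2 - 0.56*t - 0.93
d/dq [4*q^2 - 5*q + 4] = 8*q - 5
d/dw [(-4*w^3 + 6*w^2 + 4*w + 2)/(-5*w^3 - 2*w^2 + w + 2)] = 2*(19*w^4 + 16*w^3 + 10*w^2 + 16*w + 3)/(25*w^6 + 20*w^5 - 6*w^4 - 24*w^3 - 7*w^2 + 4*w + 4)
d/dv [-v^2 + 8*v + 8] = 8 - 2*v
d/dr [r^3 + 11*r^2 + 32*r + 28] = 3*r^2 + 22*r + 32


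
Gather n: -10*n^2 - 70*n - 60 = -10*n^2 - 70*n - 60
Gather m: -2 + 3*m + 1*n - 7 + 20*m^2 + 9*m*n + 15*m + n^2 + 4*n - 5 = 20*m^2 + m*(9*n + 18) + n^2 + 5*n - 14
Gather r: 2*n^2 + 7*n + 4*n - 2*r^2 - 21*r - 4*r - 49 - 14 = 2*n^2 + 11*n - 2*r^2 - 25*r - 63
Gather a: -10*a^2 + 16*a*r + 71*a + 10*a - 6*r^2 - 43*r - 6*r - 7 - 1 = -10*a^2 + a*(16*r + 81) - 6*r^2 - 49*r - 8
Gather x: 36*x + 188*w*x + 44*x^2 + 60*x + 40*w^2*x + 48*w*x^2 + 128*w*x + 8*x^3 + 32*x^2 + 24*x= 8*x^3 + x^2*(48*w + 76) + x*(40*w^2 + 316*w + 120)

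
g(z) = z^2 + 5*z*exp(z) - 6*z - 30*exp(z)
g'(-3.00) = -13.99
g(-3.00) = 24.76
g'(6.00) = 2023.14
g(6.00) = 0.00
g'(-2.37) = -14.18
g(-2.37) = 15.92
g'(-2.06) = -14.62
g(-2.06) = 11.47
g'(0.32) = -37.58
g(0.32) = -40.93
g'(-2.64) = -14.01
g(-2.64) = 19.73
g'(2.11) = -120.97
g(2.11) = -168.64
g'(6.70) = 6912.85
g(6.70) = 2848.11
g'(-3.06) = -14.01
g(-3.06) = 25.60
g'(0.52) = -42.64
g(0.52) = -48.94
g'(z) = 5*z*exp(z) + 2*z - 25*exp(z) - 6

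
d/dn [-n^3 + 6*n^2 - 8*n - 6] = -3*n^2 + 12*n - 8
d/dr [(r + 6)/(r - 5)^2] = (-r - 17)/(r - 5)^3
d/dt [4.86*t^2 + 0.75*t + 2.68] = 9.72*t + 0.75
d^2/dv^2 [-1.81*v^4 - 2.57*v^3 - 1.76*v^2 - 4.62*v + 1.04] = -21.72*v^2 - 15.42*v - 3.52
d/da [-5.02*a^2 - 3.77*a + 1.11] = -10.04*a - 3.77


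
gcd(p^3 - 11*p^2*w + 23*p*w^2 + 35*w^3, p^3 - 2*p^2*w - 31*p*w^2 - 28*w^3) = p^2 - 6*p*w - 7*w^2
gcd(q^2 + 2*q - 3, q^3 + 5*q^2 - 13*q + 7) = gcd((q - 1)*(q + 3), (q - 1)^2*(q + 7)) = q - 1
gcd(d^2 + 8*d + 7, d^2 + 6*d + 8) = 1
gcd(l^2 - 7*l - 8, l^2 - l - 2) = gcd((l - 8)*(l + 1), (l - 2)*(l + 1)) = l + 1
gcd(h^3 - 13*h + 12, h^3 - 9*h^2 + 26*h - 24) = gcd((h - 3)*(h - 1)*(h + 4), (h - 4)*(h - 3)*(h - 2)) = h - 3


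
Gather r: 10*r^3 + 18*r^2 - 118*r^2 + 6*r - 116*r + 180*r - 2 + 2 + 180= 10*r^3 - 100*r^2 + 70*r + 180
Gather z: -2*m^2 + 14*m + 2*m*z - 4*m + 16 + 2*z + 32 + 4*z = -2*m^2 + 10*m + z*(2*m + 6) + 48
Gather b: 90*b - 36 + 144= 90*b + 108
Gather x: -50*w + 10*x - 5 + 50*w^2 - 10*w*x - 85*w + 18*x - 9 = 50*w^2 - 135*w + x*(28 - 10*w) - 14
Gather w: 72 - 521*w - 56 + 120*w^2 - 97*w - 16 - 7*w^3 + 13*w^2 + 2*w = -7*w^3 + 133*w^2 - 616*w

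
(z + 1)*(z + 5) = z^2 + 6*z + 5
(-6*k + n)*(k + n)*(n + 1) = -6*k^2*n - 6*k^2 - 5*k*n^2 - 5*k*n + n^3 + n^2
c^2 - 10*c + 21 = (c - 7)*(c - 3)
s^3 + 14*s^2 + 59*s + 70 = (s + 2)*(s + 5)*(s + 7)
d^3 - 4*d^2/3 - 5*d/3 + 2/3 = (d - 2)*(d - 1/3)*(d + 1)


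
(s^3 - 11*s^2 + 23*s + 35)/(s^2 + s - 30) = (s^2 - 6*s - 7)/(s + 6)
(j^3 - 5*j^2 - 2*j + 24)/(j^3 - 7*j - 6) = (j - 4)/(j + 1)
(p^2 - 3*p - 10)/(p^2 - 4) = (p - 5)/(p - 2)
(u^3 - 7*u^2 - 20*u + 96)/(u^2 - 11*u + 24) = u + 4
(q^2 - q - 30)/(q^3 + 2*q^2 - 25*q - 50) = (q - 6)/(q^2 - 3*q - 10)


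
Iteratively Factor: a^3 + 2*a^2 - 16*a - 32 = (a - 4)*(a^2 + 6*a + 8) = (a - 4)*(a + 4)*(a + 2)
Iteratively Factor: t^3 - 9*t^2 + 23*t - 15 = (t - 3)*(t^2 - 6*t + 5) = (t - 3)*(t - 1)*(t - 5)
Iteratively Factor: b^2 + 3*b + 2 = (b + 2)*(b + 1)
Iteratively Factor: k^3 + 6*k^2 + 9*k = (k + 3)*(k^2 + 3*k) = k*(k + 3)*(k + 3)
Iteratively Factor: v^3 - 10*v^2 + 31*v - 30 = (v - 5)*(v^2 - 5*v + 6) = (v - 5)*(v - 3)*(v - 2)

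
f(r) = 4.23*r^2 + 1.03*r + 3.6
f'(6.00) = 51.79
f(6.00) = 162.06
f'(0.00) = 1.03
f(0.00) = 3.60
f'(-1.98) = -15.72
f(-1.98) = 18.14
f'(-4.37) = -35.94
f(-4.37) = 79.88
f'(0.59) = 6.02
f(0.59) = 5.68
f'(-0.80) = -5.74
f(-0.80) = 5.48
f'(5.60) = 48.41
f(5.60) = 142.02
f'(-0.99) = -7.35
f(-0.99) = 6.73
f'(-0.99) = -7.35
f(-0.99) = 6.73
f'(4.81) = 41.72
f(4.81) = 106.42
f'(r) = 8.46*r + 1.03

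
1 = 1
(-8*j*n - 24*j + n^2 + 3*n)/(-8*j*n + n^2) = (n + 3)/n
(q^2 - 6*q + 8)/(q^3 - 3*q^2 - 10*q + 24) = 1/(q + 3)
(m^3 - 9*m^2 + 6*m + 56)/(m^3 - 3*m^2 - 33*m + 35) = (m^2 - 2*m - 8)/(m^2 + 4*m - 5)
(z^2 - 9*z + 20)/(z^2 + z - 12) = (z^2 - 9*z + 20)/(z^2 + z - 12)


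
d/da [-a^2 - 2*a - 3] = -2*a - 2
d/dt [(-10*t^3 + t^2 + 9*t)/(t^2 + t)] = 2*(-5*t^2 - 10*t - 4)/(t^2 + 2*t + 1)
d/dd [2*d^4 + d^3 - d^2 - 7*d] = 8*d^3 + 3*d^2 - 2*d - 7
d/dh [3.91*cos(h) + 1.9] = -3.91*sin(h)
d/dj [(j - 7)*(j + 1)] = 2*j - 6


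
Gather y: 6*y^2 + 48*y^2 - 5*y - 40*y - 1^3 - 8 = 54*y^2 - 45*y - 9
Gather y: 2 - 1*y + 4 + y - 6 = 0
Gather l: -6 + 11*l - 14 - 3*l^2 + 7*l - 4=-3*l^2 + 18*l - 24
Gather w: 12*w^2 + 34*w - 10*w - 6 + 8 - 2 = 12*w^2 + 24*w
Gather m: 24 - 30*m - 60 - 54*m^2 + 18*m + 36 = -54*m^2 - 12*m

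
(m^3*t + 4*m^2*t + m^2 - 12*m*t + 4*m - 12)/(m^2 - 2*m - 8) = (-m^3*t - 4*m^2*t - m^2 + 12*m*t - 4*m + 12)/(-m^2 + 2*m + 8)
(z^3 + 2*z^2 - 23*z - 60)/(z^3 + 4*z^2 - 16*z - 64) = (z^2 - 2*z - 15)/(z^2 - 16)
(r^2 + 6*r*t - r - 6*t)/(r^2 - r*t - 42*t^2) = (r - 1)/(r - 7*t)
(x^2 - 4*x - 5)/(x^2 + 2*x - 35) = (x + 1)/(x + 7)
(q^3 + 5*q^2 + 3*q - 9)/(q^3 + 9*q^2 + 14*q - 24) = (q^2 + 6*q + 9)/(q^2 + 10*q + 24)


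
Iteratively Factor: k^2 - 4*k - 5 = (k - 5)*(k + 1)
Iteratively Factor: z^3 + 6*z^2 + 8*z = (z + 2)*(z^2 + 4*z) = (z + 2)*(z + 4)*(z)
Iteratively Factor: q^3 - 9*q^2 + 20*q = (q - 5)*(q^2 - 4*q) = q*(q - 5)*(q - 4)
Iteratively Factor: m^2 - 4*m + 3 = (m - 3)*(m - 1)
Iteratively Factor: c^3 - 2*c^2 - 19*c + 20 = (c - 5)*(c^2 + 3*c - 4) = (c - 5)*(c - 1)*(c + 4)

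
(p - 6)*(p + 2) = p^2 - 4*p - 12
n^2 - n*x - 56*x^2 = (n - 8*x)*(n + 7*x)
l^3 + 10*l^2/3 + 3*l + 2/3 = (l + 1/3)*(l + 1)*(l + 2)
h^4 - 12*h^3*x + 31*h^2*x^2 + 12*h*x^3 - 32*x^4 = (h - 8*x)*(h - 4*x)*(h - x)*(h + x)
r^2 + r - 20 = (r - 4)*(r + 5)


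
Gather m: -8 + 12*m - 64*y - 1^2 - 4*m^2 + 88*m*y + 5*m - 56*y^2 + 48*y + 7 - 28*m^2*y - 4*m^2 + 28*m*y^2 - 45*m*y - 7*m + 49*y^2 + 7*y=m^2*(-28*y - 8) + m*(28*y^2 + 43*y + 10) - 7*y^2 - 9*y - 2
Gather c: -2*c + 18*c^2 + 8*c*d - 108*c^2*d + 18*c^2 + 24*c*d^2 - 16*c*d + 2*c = c^2*(36 - 108*d) + c*(24*d^2 - 8*d)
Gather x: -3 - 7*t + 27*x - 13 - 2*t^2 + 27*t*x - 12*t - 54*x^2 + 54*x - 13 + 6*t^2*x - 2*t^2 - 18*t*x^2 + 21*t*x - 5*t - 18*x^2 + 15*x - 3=-4*t^2 - 24*t + x^2*(-18*t - 72) + x*(6*t^2 + 48*t + 96) - 32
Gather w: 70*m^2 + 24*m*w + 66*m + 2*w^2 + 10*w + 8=70*m^2 + 66*m + 2*w^2 + w*(24*m + 10) + 8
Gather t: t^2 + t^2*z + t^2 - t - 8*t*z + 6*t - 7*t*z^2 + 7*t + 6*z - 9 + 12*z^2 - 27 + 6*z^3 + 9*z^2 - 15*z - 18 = t^2*(z + 2) + t*(-7*z^2 - 8*z + 12) + 6*z^3 + 21*z^2 - 9*z - 54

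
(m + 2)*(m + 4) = m^2 + 6*m + 8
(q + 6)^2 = q^2 + 12*q + 36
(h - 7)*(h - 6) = h^2 - 13*h + 42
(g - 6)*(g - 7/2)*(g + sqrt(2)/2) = g^3 - 19*g^2/2 + sqrt(2)*g^2/2 - 19*sqrt(2)*g/4 + 21*g + 21*sqrt(2)/2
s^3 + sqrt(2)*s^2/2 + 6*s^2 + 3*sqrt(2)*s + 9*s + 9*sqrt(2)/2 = (s + 3)^2*(s + sqrt(2)/2)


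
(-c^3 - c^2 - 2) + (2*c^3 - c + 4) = c^3 - c^2 - c + 2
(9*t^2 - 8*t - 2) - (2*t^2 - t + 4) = 7*t^2 - 7*t - 6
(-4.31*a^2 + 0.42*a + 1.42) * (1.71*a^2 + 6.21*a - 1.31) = -7.3701*a^4 - 26.0469*a^3 + 10.6825*a^2 + 8.268*a - 1.8602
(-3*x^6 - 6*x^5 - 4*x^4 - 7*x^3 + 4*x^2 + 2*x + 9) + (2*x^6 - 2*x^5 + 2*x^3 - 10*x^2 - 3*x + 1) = -x^6 - 8*x^5 - 4*x^4 - 5*x^3 - 6*x^2 - x + 10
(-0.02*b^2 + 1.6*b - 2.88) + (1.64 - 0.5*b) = -0.02*b^2 + 1.1*b - 1.24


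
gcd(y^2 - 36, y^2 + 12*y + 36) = y + 6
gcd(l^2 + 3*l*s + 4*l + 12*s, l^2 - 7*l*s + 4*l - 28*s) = l + 4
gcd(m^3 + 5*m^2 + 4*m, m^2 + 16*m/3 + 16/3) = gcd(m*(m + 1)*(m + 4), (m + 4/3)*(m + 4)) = m + 4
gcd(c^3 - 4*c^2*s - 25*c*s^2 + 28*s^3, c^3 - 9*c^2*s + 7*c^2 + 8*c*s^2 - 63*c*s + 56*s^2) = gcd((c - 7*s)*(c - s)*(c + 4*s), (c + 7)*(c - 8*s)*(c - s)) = -c + s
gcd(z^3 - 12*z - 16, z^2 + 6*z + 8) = z + 2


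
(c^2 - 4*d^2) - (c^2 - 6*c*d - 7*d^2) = 6*c*d + 3*d^2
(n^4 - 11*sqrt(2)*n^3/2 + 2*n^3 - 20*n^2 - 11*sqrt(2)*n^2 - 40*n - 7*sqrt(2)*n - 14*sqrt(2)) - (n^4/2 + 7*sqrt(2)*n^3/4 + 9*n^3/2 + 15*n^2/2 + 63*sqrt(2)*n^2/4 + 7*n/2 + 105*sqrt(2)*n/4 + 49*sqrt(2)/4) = n^4/2 - 29*sqrt(2)*n^3/4 - 5*n^3/2 - 107*sqrt(2)*n^2/4 - 55*n^2/2 - 133*sqrt(2)*n/4 - 87*n/2 - 105*sqrt(2)/4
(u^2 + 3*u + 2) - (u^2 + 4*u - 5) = 7 - u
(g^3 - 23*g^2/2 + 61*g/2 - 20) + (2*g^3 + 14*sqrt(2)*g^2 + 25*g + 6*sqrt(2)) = 3*g^3 - 23*g^2/2 + 14*sqrt(2)*g^2 + 111*g/2 - 20 + 6*sqrt(2)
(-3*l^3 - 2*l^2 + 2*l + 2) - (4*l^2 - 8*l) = -3*l^3 - 6*l^2 + 10*l + 2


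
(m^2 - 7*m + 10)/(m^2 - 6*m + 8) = (m - 5)/(m - 4)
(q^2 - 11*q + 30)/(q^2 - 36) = (q - 5)/(q + 6)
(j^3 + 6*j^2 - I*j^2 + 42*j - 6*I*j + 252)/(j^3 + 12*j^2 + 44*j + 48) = (j^2 - I*j + 42)/(j^2 + 6*j + 8)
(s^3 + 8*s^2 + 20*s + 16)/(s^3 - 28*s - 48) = (s + 2)/(s - 6)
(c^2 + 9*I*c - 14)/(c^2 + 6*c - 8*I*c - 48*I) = (c^2 + 9*I*c - 14)/(c^2 + c*(6 - 8*I) - 48*I)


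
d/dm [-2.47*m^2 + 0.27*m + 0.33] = 0.27 - 4.94*m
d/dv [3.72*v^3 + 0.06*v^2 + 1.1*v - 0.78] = 11.16*v^2 + 0.12*v + 1.1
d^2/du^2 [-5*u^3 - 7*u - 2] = -30*u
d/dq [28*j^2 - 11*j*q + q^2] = -11*j + 2*q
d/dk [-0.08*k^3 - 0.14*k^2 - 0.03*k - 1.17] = -0.24*k^2 - 0.28*k - 0.03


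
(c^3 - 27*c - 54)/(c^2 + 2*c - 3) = (c^2 - 3*c - 18)/(c - 1)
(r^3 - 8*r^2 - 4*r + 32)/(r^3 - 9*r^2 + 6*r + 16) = (r + 2)/(r + 1)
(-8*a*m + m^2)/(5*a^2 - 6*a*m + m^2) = m*(-8*a + m)/(5*a^2 - 6*a*m + m^2)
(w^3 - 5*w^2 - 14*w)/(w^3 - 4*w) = (w - 7)/(w - 2)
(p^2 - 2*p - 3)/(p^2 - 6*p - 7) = (p - 3)/(p - 7)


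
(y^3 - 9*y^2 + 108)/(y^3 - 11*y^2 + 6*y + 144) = (y - 6)/(y - 8)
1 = 1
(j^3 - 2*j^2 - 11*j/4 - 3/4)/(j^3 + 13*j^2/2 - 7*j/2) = (4*j^3 - 8*j^2 - 11*j - 3)/(2*j*(2*j^2 + 13*j - 7))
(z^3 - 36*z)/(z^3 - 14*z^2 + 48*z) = (z + 6)/(z - 8)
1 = 1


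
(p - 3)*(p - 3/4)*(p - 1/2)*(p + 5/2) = p^4 - 7*p^3/4 - 13*p^2/2 + 147*p/16 - 45/16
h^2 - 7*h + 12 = (h - 4)*(h - 3)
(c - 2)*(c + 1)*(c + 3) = c^3 + 2*c^2 - 5*c - 6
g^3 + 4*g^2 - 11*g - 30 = (g - 3)*(g + 2)*(g + 5)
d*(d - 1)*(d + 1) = d^3 - d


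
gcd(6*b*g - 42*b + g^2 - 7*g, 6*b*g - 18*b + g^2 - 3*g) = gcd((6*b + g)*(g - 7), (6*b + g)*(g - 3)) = 6*b + g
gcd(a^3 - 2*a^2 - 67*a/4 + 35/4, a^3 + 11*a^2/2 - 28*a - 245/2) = a^2 - 3*a/2 - 35/2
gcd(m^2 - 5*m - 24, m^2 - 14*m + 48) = m - 8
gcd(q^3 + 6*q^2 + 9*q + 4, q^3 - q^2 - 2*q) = q + 1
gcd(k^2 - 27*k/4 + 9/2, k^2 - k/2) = 1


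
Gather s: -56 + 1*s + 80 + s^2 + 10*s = s^2 + 11*s + 24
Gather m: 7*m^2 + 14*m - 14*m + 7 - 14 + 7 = 7*m^2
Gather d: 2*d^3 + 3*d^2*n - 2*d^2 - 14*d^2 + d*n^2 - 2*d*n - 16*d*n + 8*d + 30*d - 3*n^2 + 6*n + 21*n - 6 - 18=2*d^3 + d^2*(3*n - 16) + d*(n^2 - 18*n + 38) - 3*n^2 + 27*n - 24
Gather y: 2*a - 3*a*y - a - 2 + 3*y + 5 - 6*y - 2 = a + y*(-3*a - 3) + 1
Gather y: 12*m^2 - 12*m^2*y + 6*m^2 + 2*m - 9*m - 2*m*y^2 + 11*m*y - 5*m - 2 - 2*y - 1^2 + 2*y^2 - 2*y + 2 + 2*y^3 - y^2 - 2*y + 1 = 18*m^2 - 12*m + 2*y^3 + y^2*(1 - 2*m) + y*(-12*m^2 + 11*m - 6)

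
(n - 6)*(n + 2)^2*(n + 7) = n^4 + 5*n^3 - 34*n^2 - 164*n - 168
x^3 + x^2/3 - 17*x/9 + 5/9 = (x - 1)*(x - 1/3)*(x + 5/3)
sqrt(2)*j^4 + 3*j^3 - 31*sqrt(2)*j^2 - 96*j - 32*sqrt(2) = (j - 4*sqrt(2))*(j + sqrt(2))*(j + 4*sqrt(2))*(sqrt(2)*j + 1)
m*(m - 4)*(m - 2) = m^3 - 6*m^2 + 8*m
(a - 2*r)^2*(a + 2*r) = a^3 - 2*a^2*r - 4*a*r^2 + 8*r^3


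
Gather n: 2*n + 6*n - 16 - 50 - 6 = 8*n - 72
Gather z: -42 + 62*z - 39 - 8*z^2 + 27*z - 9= -8*z^2 + 89*z - 90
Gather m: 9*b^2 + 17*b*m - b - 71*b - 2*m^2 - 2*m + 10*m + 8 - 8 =9*b^2 - 72*b - 2*m^2 + m*(17*b + 8)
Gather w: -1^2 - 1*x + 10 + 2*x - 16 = x - 7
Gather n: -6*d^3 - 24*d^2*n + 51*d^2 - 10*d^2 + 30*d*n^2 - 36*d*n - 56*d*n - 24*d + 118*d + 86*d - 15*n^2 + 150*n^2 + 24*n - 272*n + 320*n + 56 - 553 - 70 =-6*d^3 + 41*d^2 + 180*d + n^2*(30*d + 135) + n*(-24*d^2 - 92*d + 72) - 567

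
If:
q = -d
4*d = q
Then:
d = 0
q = 0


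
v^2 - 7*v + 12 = (v - 4)*(v - 3)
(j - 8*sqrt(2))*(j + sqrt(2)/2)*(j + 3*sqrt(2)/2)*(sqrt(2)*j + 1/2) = sqrt(2)*j^4 - 23*j^3/2 - 67*sqrt(2)*j^2/2 - 157*j/4 - 6*sqrt(2)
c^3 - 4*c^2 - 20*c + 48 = (c - 6)*(c - 2)*(c + 4)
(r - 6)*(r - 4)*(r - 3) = r^3 - 13*r^2 + 54*r - 72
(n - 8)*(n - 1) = n^2 - 9*n + 8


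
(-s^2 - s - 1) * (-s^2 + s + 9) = s^4 - 9*s^2 - 10*s - 9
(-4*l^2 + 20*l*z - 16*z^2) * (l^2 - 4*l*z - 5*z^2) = -4*l^4 + 36*l^3*z - 76*l^2*z^2 - 36*l*z^3 + 80*z^4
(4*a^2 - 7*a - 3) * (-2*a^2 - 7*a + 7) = -8*a^4 - 14*a^3 + 83*a^2 - 28*a - 21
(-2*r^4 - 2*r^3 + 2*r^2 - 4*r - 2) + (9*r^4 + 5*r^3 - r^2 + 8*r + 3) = 7*r^4 + 3*r^3 + r^2 + 4*r + 1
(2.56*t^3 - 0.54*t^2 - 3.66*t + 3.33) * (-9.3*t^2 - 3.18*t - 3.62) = -23.808*t^5 - 3.1188*t^4 + 26.488*t^3 - 17.3754*t^2 + 2.6598*t - 12.0546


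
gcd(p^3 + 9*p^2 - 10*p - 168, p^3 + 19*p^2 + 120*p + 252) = p^2 + 13*p + 42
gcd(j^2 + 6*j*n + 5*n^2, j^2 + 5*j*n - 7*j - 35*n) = j + 5*n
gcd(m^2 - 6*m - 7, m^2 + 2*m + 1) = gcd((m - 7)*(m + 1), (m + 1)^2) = m + 1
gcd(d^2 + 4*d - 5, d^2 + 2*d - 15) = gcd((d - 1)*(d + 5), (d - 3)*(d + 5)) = d + 5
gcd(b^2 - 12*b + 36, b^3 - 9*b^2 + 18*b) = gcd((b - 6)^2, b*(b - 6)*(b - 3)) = b - 6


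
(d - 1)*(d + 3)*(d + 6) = d^3 + 8*d^2 + 9*d - 18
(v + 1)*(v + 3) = v^2 + 4*v + 3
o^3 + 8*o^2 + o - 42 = (o - 2)*(o + 3)*(o + 7)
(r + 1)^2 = r^2 + 2*r + 1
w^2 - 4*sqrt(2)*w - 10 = (w - 5*sqrt(2))*(w + sqrt(2))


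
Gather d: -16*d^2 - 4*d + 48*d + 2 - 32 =-16*d^2 + 44*d - 30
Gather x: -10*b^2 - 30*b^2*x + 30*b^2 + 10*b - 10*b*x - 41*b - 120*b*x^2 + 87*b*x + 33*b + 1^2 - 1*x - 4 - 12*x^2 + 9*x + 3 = 20*b^2 + 2*b + x^2*(-120*b - 12) + x*(-30*b^2 + 77*b + 8)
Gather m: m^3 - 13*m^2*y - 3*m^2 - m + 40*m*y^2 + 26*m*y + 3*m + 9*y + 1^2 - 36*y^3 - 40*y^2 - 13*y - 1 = m^3 + m^2*(-13*y - 3) + m*(40*y^2 + 26*y + 2) - 36*y^3 - 40*y^2 - 4*y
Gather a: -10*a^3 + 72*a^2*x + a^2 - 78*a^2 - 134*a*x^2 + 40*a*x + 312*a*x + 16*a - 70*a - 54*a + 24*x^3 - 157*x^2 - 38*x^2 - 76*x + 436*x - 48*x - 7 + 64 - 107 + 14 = -10*a^3 + a^2*(72*x - 77) + a*(-134*x^2 + 352*x - 108) + 24*x^3 - 195*x^2 + 312*x - 36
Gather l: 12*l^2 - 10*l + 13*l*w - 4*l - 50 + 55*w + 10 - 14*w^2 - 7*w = 12*l^2 + l*(13*w - 14) - 14*w^2 + 48*w - 40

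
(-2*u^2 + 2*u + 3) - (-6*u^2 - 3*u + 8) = 4*u^2 + 5*u - 5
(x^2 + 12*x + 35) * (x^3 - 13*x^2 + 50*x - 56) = x^5 - x^4 - 71*x^3 + 89*x^2 + 1078*x - 1960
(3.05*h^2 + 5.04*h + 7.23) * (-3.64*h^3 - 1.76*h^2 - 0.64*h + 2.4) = -11.102*h^5 - 23.7136*h^4 - 37.1396*h^3 - 8.6304*h^2 + 7.4688*h + 17.352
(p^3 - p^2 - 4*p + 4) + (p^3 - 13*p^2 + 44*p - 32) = 2*p^3 - 14*p^2 + 40*p - 28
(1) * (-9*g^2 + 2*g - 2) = -9*g^2 + 2*g - 2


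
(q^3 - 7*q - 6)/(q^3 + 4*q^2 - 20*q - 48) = (q^2 - 2*q - 3)/(q^2 + 2*q - 24)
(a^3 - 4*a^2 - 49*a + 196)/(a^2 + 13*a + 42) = (a^2 - 11*a + 28)/(a + 6)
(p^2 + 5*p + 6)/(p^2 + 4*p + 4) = (p + 3)/(p + 2)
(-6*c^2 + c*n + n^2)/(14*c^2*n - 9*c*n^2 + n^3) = (-3*c - n)/(n*(7*c - n))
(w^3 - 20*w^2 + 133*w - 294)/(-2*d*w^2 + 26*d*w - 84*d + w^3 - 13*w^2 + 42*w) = (w - 7)/(-2*d + w)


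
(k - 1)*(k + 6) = k^2 + 5*k - 6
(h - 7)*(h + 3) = h^2 - 4*h - 21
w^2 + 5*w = w*(w + 5)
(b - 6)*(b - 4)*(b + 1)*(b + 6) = b^4 - 3*b^3 - 40*b^2 + 108*b + 144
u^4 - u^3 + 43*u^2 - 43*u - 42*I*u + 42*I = (u - 1)*(u - 6*I)*(u - I)*(u + 7*I)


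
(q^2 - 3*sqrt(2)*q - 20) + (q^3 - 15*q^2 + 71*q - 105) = q^3 - 14*q^2 - 3*sqrt(2)*q + 71*q - 125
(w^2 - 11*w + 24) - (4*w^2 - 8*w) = -3*w^2 - 3*w + 24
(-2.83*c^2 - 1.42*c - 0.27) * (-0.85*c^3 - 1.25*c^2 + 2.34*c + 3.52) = 2.4055*c^5 + 4.7445*c^4 - 4.6177*c^3 - 12.9469*c^2 - 5.6302*c - 0.9504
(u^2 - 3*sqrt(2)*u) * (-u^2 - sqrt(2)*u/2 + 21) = -u^4 + 5*sqrt(2)*u^3/2 + 24*u^2 - 63*sqrt(2)*u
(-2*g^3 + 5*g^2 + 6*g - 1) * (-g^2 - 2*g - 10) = 2*g^5 - g^4 + 4*g^3 - 61*g^2 - 58*g + 10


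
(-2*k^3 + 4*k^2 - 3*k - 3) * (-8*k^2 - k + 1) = 16*k^5 - 30*k^4 + 18*k^3 + 31*k^2 - 3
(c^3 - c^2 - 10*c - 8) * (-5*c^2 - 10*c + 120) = -5*c^5 - 5*c^4 + 180*c^3 + 20*c^2 - 1120*c - 960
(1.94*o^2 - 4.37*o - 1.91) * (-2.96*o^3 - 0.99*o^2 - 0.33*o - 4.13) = -5.7424*o^5 + 11.0146*o^4 + 9.3397*o^3 - 4.6792*o^2 + 18.6784*o + 7.8883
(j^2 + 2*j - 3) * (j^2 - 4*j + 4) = j^4 - 2*j^3 - 7*j^2 + 20*j - 12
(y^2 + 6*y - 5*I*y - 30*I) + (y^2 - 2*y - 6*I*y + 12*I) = 2*y^2 + 4*y - 11*I*y - 18*I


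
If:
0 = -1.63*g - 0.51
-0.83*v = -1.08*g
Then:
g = -0.31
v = -0.41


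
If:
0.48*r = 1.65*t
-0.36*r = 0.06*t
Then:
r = 0.00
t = 0.00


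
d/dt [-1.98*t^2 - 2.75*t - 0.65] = -3.96*t - 2.75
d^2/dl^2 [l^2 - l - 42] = 2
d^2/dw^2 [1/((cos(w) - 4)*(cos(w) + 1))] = (-4*sin(w)^4 + 27*sin(w)^2 + 3*cos(w)/4 + 9*cos(3*w)/4 + 3)/((cos(w) - 4)^3*(cos(w) + 1)^3)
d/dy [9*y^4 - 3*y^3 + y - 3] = 36*y^3 - 9*y^2 + 1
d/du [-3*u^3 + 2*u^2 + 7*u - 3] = -9*u^2 + 4*u + 7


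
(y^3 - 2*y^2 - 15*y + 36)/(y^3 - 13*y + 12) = (y - 3)/(y - 1)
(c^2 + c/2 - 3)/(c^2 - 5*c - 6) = (-c^2 - c/2 + 3)/(-c^2 + 5*c + 6)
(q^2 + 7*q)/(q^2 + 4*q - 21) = q/(q - 3)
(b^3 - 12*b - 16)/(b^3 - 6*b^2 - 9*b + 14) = (b^2 - 2*b - 8)/(b^2 - 8*b + 7)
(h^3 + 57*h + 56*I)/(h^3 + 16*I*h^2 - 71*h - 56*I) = (h - 8*I)/(h + 8*I)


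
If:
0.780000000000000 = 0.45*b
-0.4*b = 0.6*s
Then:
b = 1.73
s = -1.16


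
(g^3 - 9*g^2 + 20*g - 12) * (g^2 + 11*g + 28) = g^5 + 2*g^4 - 51*g^3 - 44*g^2 + 428*g - 336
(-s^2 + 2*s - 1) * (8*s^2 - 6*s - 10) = -8*s^4 + 22*s^3 - 10*s^2 - 14*s + 10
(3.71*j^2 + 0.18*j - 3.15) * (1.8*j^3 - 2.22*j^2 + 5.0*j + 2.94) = 6.678*j^5 - 7.9122*j^4 + 12.4804*j^3 + 18.8004*j^2 - 15.2208*j - 9.261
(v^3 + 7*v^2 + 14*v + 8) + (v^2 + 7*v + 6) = v^3 + 8*v^2 + 21*v + 14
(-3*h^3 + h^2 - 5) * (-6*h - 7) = 18*h^4 + 15*h^3 - 7*h^2 + 30*h + 35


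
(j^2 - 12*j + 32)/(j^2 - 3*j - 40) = (j - 4)/(j + 5)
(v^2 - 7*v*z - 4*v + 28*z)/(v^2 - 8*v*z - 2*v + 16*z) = (v^2 - 7*v*z - 4*v + 28*z)/(v^2 - 8*v*z - 2*v + 16*z)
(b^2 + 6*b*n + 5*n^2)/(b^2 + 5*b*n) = (b + n)/b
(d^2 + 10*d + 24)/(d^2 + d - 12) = (d + 6)/(d - 3)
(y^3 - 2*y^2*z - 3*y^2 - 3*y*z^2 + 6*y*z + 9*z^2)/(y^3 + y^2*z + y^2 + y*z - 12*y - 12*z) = (y - 3*z)/(y + 4)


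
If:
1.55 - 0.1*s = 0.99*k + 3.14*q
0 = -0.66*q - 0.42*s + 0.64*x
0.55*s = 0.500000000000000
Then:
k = 3.30870690374823 - 3.07560453014998*x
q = 0.96969696969697*x - 0.578512396694215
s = 0.91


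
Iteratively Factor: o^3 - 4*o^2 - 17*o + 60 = (o - 5)*(o^2 + o - 12) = (o - 5)*(o - 3)*(o + 4)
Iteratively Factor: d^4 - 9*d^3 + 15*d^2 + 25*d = (d + 1)*(d^3 - 10*d^2 + 25*d) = d*(d + 1)*(d^2 - 10*d + 25) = d*(d - 5)*(d + 1)*(d - 5)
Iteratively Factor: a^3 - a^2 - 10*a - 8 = (a + 1)*(a^2 - 2*a - 8) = (a + 1)*(a + 2)*(a - 4)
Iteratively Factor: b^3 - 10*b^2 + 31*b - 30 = (b - 5)*(b^2 - 5*b + 6) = (b - 5)*(b - 2)*(b - 3)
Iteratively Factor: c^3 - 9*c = (c - 3)*(c^2 + 3*c) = c*(c - 3)*(c + 3)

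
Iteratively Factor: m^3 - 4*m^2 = (m)*(m^2 - 4*m) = m^2*(m - 4)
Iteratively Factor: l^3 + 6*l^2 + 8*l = (l + 4)*(l^2 + 2*l) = (l + 2)*(l + 4)*(l)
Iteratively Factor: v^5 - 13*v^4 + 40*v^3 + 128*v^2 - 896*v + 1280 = (v - 4)*(v^4 - 9*v^3 + 4*v^2 + 144*v - 320) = (v - 5)*(v - 4)*(v^3 - 4*v^2 - 16*v + 64) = (v - 5)*(v - 4)^2*(v^2 - 16) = (v - 5)*(v - 4)^3*(v + 4)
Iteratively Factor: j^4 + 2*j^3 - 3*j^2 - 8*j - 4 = (j + 1)*(j^3 + j^2 - 4*j - 4) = (j + 1)*(j + 2)*(j^2 - j - 2) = (j + 1)^2*(j + 2)*(j - 2)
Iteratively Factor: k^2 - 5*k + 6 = (k - 3)*(k - 2)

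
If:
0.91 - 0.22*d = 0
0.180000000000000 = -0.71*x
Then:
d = 4.14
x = -0.25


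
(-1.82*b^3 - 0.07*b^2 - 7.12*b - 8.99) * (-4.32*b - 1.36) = 7.8624*b^4 + 2.7776*b^3 + 30.8536*b^2 + 48.52*b + 12.2264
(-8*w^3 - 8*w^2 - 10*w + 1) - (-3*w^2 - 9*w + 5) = -8*w^3 - 5*w^2 - w - 4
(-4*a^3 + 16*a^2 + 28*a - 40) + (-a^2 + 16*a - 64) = -4*a^3 + 15*a^2 + 44*a - 104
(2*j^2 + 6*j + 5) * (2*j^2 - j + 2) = 4*j^4 + 10*j^3 + 8*j^2 + 7*j + 10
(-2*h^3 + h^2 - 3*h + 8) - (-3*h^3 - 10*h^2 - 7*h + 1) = h^3 + 11*h^2 + 4*h + 7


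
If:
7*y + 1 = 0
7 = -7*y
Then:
No Solution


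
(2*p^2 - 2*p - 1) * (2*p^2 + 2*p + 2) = 4*p^4 - 2*p^2 - 6*p - 2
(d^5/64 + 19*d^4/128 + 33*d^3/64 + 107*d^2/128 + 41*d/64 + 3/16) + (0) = d^5/64 + 19*d^4/128 + 33*d^3/64 + 107*d^2/128 + 41*d/64 + 3/16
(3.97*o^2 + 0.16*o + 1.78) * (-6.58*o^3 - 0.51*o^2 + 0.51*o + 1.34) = -26.1226*o^5 - 3.0775*o^4 - 9.7693*o^3 + 4.4936*o^2 + 1.1222*o + 2.3852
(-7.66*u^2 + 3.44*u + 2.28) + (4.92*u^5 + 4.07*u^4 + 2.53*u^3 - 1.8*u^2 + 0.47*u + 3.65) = 4.92*u^5 + 4.07*u^4 + 2.53*u^3 - 9.46*u^2 + 3.91*u + 5.93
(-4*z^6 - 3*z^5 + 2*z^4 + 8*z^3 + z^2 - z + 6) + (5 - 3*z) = -4*z^6 - 3*z^5 + 2*z^4 + 8*z^3 + z^2 - 4*z + 11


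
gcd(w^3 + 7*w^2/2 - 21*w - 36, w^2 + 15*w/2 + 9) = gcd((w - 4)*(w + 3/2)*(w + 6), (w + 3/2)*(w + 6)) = w^2 + 15*w/2 + 9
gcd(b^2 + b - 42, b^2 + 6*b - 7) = b + 7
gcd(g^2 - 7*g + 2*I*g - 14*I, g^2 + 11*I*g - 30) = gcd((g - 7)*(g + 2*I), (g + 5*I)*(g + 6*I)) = 1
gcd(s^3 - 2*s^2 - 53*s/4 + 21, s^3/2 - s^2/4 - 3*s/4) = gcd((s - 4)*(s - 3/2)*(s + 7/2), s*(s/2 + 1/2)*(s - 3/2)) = s - 3/2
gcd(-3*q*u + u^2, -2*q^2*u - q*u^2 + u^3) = u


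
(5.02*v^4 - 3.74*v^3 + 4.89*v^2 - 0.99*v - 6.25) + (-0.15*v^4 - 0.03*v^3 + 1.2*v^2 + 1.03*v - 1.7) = 4.87*v^4 - 3.77*v^3 + 6.09*v^2 + 0.04*v - 7.95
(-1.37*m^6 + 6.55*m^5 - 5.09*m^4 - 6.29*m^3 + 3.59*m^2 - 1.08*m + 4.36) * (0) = 0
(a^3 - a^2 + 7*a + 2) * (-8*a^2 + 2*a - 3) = -8*a^5 + 10*a^4 - 61*a^3 + a^2 - 17*a - 6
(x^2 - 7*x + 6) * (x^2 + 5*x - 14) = x^4 - 2*x^3 - 43*x^2 + 128*x - 84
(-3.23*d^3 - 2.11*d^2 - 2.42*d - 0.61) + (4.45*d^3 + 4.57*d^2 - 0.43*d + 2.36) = 1.22*d^3 + 2.46*d^2 - 2.85*d + 1.75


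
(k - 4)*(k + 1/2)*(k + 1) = k^3 - 5*k^2/2 - 11*k/2 - 2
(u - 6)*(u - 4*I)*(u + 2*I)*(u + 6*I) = u^4 - 6*u^3 + 4*I*u^3 + 20*u^2 - 24*I*u^2 - 120*u + 48*I*u - 288*I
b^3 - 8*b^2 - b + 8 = (b - 8)*(b - 1)*(b + 1)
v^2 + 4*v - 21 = (v - 3)*(v + 7)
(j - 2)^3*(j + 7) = j^4 + j^3 - 30*j^2 + 76*j - 56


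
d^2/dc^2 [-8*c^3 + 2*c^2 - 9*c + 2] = 4 - 48*c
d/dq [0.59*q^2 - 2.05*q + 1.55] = 1.18*q - 2.05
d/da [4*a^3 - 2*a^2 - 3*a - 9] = 12*a^2 - 4*a - 3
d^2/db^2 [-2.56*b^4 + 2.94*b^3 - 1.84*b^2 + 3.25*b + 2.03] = -30.72*b^2 + 17.64*b - 3.68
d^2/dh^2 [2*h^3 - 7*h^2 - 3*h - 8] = 12*h - 14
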